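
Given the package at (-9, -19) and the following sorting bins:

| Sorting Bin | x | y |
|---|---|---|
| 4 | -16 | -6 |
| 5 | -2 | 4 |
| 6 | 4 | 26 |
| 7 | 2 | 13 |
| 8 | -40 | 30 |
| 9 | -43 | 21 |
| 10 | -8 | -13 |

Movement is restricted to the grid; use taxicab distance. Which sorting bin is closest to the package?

10

Distances from (-9, -19):
4: |-7| + |13| = 7 + 13 = 20
5: |7| + |23| = 7 + 23 = 30
6: |13| + |45| = 13 + 45 = 58
7: |11| + |32| = 11 + 32 = 43
8: |-31| + |49| = 31 + 49 = 80
9: |-34| + |40| = 34 + 40 = 74
10: |1| + |6| = 1 + 6 = 7
Minimum: 10 at 7.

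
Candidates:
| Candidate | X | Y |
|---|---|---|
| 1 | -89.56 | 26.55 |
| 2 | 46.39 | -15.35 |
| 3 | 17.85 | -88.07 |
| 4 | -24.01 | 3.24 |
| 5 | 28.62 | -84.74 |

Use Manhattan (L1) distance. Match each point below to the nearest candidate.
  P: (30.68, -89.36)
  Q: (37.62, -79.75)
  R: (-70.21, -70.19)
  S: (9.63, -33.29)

P at (30.68, -89.36):
  1: |-120.24| + |115.91| = 120.24 + 115.91 = 236.15
  2: |15.71| + |74.01| = 15.71 + 74.01 = 89.72
  3: |-12.83| + |1.29| = 12.83 + 1.29 = 14.12
  4: |-54.69| + |92.60| = 54.69 + 92.60 = 147.29
  5: |-2.06| + |4.62| = 2.06 + 4.62 = 6.68
  → nearest: 5 (6.68)
Q at (37.62, -79.75):
  1: |-127.18| + |106.30| = 127.18 + 106.30 = 233.48
  2: |8.77| + |64.40| = 8.77 + 64.40 = 73.17
  3: |-19.77| + |-8.32| = 19.77 + 8.32 = 28.09
  4: |-61.63| + |82.99| = 61.63 + 82.99 = 144.62
  5: |-9.00| + |-4.99| = 9.00 + 4.99 = 13.99
  → nearest: 5 (13.99)
R at (-70.21, -70.19):
  1: |-19.35| + |96.74| = 19.35 + 96.74 = 116.09
  2: |116.60| + |54.84| = 116.60 + 54.84 = 171.44
  3: |88.06| + |-17.88| = 88.06 + 17.88 = 105.94
  4: |46.20| + |73.43| = 46.20 + 73.43 = 119.63
  5: |98.83| + |-14.55| = 98.83 + 14.55 = 113.38
  → nearest: 3 (105.94)
S at (9.63, -33.29):
  1: |-99.19| + |59.84| = 99.19 + 59.84 = 159.03
  2: |36.76| + |17.94| = 36.76 + 17.94 = 54.70
  3: |8.22| + |-54.78| = 8.22 + 54.78 = 63.00
  4: |-33.64| + |36.53| = 33.64 + 36.53 = 70.17
  5: |18.99| + |-51.45| = 18.99 + 51.45 = 70.44
  → nearest: 2 (54.70)

P→5; Q→5; R→3; S→2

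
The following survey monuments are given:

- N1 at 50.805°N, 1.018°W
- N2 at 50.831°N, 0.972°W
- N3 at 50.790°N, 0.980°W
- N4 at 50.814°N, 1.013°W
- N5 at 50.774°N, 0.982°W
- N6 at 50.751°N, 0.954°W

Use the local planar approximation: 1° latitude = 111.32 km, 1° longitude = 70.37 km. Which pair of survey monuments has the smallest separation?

Pairwise distances:
N1–N2: √((0.026·111.32)² + (0.046·70.37)²) = √(8.37709 + 10.47830) = 4.342 km
N1–N3: √((-0.015·111.32)² + (0.038·70.37)²) = √(2.78823 + 7.15060) = 3.153 km
N1–N4: √((0.009·111.32)² + (0.005·70.37)²) = √(1.00376 + 0.12380) = 1.062 km
N1–N5: √((-0.031·111.32)² + (0.036·70.37)²) = √(11.90885 + 6.41771) = 4.281 km
N1–N6: √((-0.054·111.32)² + (0.064·70.37)²) = √(36.13549 + 20.28313) = 7.511 km
N2–N3: √((-0.041·111.32)² + (-0.008·70.37)²) = √(20.83119 + 0.31692) = 4.599 km
N2–N4: √((-0.017·111.32)² + (-0.041·70.37)²) = √(3.58133 + 8.32421) = 3.450 km
N2–N5: √((-0.057·111.32)² + (-0.010·70.37)²) = √(40.26207 + 0.49519) = 6.384 km
N2–N6: √((-0.080·111.32)² + (0.018·70.37)²) = √(79.30971 + 1.60443) = 8.995 km
N3–N4: √((0.024·111.32)² + (-0.033·70.37)²) = √(7.13787 + 5.39266) = 3.540 km
N3–N5: √((-0.016·111.32)² + (-0.002·70.37)²) = √(3.17239 + 0.01981) = 1.787 km
N3–N6: √((-0.039·111.32)² + (0.026·70.37)²) = √(18.84845 + 3.34751) = 4.711 km
N4–N5: √((-0.040·111.32)² + (0.031·70.37)²) = √(19.82743 + 4.75881) = 4.958 km
N4–N6: √((-0.063·111.32)² + (0.059·70.37)²) = √(49.18441 + 17.23769) = 8.150 km
N5–N6: √((-0.023·111.32)² + (0.028·70.37)²) = √(6.55544 + 3.88232) = 3.231 km
Closest pair: N1–N4 at 1.062 km.

N1 and N4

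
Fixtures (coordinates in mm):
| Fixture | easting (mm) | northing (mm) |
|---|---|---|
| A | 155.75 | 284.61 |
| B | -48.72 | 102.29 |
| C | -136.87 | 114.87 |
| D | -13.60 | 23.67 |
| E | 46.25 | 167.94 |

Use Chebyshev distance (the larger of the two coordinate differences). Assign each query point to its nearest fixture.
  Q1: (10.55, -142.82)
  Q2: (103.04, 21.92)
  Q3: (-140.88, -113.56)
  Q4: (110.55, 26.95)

Q1 at (10.55, -142.82):
  A: 427.43 mm
  B: 245.11 mm
  C: 257.69 mm
  D: 166.49 mm
  E: 310.76 mm
  → nearest: D (166.49 mm)
Q2 at (103.04, 21.92):
  A: 262.69 mm
  B: 151.76 mm
  C: 239.91 mm
  D: 116.64 mm
  E: 146.02 mm
  → nearest: D (116.64 mm)
Q3 at (-140.88, -113.56):
  A: 398.17 mm
  B: 215.85 mm
  C: 228.43 mm
  D: 137.23 mm
  E: 281.50 mm
  → nearest: D (137.23 mm)
Q4 at (110.55, 26.95):
  A: 257.66 mm
  B: 159.27 mm
  C: 247.42 mm
  D: 124.15 mm
  E: 140.99 mm
  → nearest: D (124.15 mm)

Q1→D; Q2→D; Q3→D; Q4→D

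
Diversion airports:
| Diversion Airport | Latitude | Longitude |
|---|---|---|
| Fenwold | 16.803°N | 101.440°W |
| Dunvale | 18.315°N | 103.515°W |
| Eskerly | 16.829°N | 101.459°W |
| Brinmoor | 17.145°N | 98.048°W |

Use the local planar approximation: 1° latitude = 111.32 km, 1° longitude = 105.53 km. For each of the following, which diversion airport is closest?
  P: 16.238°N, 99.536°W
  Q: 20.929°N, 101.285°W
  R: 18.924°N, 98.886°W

P→Brinmoor; Q→Dunvale; R→Brinmoor

P at 16.238°N, 99.536°W:
  Fenwold: 210.543 km
  Dunvale: 479.352 km
  Eskerly: 213.332 km
  Brinmoor: 186.688 km
  → nearest: Brinmoor (186.688 km)
Q at 20.929°N, 101.285°W:
  Fenwold: 459.597 km
  Dunvale: 374.241 km
  Eskerly: 456.781 km
  Brinmoor: 542.337 km
  → nearest: Dunvale (374.241 km)
R at 18.924°N, 98.886°W:
  Fenwold: 358.317 km
  Dunvale: 493.180 km
  Eskerly: 357.935 km
  Brinmoor: 216.887 km
  → nearest: Brinmoor (216.887 km)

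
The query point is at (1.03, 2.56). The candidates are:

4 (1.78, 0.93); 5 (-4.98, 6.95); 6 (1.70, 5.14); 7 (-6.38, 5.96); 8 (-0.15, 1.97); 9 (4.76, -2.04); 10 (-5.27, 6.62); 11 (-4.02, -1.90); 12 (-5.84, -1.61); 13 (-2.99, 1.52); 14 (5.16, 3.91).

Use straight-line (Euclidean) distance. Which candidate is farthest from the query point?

7

Distances from (1.03, 2.56):
4: √((0.75)² + (-1.63)²) = √(0.5625 + 2.6569) = 1.79
5: √((-6.01)² + (4.39)²) = √(36.1201 + 19.2721) = 7.44
6: √((0.67)² + (2.58)²) = √(0.4489 + 6.6564) = 2.67
7: √((-7.41)² + (3.40)²) = √(54.9081 + 11.5600) = 8.15
8: √((-1.18)² + (-0.59)²) = √(1.3924 + 0.3481) = 1.32
9: √((3.73)² + (-4.60)²) = √(13.9129 + 21.1600) = 5.92
10: √((-6.30)² + (4.06)²) = √(39.6900 + 16.4836) = 7.49
11: √((-5.05)² + (-4.46)²) = √(25.5025 + 19.8916) = 6.74
12: √((-6.87)² + (-4.17)²) = √(47.1969 + 17.3889) = 8.04
13: √((-4.02)² + (-1.04)²) = √(16.1604 + 1.0816) = 4.15
14: √((4.13)² + (1.35)²) = √(17.0569 + 1.8225) = 4.35
Maximum: 7 at 8.15.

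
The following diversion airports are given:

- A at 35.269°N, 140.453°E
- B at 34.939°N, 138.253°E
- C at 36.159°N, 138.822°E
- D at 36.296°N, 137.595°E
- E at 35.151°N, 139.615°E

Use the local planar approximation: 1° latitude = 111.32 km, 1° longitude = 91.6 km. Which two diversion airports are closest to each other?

Pairwise distances:
A–B: √((-0.330·111.32)² + (-2.200·91.6)²) = √(1349.50431 + 40610.31040) = 204.841 km
A–C: √((0.890·111.32)² + (-1.631·91.6)²) = √(9815.81600 + 22320.24048) = 179.265 km
A–D: √((1.027·111.32)² + (-2.858·91.6)²) = √(13070.35196 + 68535.47013) = 285.667 km
A–E: √((-0.118·111.32)² + (-0.838·91.6)²) = √(172.54819 + 5892.22042) = 77.877 km
B–C: √((1.220·111.32)² + (0.569·91.6)²) = √(18444.46475 + 2716.53610) = 145.468 km
B–D: √((1.357·111.32)² + (-0.658·91.6)²) = √(22819.49823 + 3632.81042) = 162.642 km
B–E: √((0.212·111.32)² + (1.362·91.6)²) = √(556.95245 + 15564.85798) = 126.972 km
C–D: √((0.137·111.32)² + (-1.227·91.6)²) = √(232.58812 + 12632.23141) = 113.423 km
C–E: √((-1.008·111.32)² + (0.793·91.6)²) = √(12591.20978 + 5276.39527) = 133.670 km
D–E: √((-1.145·111.32)² + (2.020·91.6)²) = √(16246.40849 + 34236.84102) = 224.685 km
Closest pair: A–E at 77.877 km.

A and E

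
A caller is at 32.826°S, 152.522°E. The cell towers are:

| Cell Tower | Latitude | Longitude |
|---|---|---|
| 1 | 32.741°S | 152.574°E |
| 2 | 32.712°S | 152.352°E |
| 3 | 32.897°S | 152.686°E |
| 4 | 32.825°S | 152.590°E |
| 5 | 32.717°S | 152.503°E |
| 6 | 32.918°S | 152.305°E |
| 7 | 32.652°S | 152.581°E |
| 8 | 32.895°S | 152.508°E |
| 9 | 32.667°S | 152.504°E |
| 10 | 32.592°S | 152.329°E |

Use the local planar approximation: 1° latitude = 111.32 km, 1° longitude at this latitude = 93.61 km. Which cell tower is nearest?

4

Distances from 32.826°S, 152.522°E:
1: √((0.085·111.32)² + (0.052·93.61)²) = √(89.53323 + 23.69470) = 10.641 km
2: √((0.114·111.32)² + (-0.170·93.61)²) = √(161.04828 + 253.24585) = 20.354 km
3: √((-0.071·111.32)² + (0.164·93.61)²) = √(62.46879 + 235.68513) = 17.267 km
4: √((0.001·111.32)² + (0.068·93.61)²) = √(0.01239 + 40.51934) = 6.366 km
5: √((0.109·111.32)² + (-0.019·93.61)²) = √(147.23104 + 3.16338) = 12.264 km
6: √((-0.092·111.32)² + (-0.217·93.61)²) = √(104.88709 + 412.63300) = 22.749 km
7: √((0.174·111.32)² + (0.059·93.61)²) = √(375.18450 + 30.50342) = 20.142 km
8: √((-0.069·111.32)² + (-0.014·93.61)²) = √(58.99899 + 1.71752) = 7.792 km
9: √((0.159·111.32)² + (-0.018·93.61)²) = √(313.28575 + 2.83916) = 17.780 km
10: √((0.234·111.32)² + (-0.193·93.61)²) = √(678.54415 + 326.40673) = 31.701 km
Minimum: 4 at 6.366 km.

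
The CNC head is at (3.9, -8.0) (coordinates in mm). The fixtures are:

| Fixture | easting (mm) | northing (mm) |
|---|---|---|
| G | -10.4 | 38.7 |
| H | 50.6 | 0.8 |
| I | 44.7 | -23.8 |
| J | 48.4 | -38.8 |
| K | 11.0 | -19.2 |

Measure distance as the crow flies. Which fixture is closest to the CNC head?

Distances from (3.9, -8.0):
G: 48.8 mm
H: 47.5 mm
I: 43.8 mm
J: 54.1 mm
K: 13.3 mm
Minimum: K at 13.3 mm.

K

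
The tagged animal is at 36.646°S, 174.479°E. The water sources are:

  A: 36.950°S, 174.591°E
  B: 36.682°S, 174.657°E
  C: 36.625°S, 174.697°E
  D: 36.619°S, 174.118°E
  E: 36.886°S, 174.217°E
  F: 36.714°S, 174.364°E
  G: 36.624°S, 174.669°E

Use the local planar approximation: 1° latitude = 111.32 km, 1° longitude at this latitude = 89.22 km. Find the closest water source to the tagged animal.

F

Distances from 36.646°S, 174.479°E:
A: 35.286 km
B: 16.379 km
C: 19.590 km
D: 32.348 km
E: 35.499 km
F: 12.750 km
G: 17.128 km
Minimum: F at 12.750 km.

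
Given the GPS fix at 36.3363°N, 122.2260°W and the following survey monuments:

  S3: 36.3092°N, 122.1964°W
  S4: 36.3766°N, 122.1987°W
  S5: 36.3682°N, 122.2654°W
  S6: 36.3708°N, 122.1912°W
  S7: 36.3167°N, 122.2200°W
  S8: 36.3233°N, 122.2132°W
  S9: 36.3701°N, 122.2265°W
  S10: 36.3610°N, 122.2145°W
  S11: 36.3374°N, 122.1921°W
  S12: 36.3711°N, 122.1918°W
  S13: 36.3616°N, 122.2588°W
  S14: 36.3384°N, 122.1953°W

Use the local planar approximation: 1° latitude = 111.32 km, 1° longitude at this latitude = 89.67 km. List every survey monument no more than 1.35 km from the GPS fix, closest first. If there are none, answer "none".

none

Distances from 36.3363°N, 122.2260°W:
S3: 4.0182 km
S4: 5.1106 km
S5: 5.0092 km
S6: 4.9485 km
S7: 2.2472 km
S8: 1.8471 km
S9: 3.7629 km
S10: 2.9366 km
S11: 3.0423 km
S12: 4.9409 km
S13: 4.0722 km
S14: 2.7628 km
Threshold 1.35 km: none within range.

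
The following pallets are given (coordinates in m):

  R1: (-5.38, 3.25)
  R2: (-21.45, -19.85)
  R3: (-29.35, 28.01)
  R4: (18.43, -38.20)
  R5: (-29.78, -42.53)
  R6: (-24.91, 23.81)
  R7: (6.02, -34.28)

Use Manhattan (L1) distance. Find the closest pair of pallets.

Pairwise distances:
R1–R2: 39.17 m
R1–R3: 48.73 m
R1–R4: 65.26 m
R1–R5: 70.18 m
R1–R6: 40.09 m
R1–R7: 48.93 m
R2–R3: 55.76 m
R2–R4: 58.23 m
R2–R5: 31.01 m
R2–R6: 47.12 m
R2–R7: 41.90 m
R3–R4: 113.99 m
R3–R5: 70.97 m
R3–R6: 8.64 m
R3–R7: 97.66 m
R4–R5: 52.54 m
R4–R6: 105.35 m
R4–R7: 16.33 m
R5–R6: 71.21 m
R5–R7: 44.05 m
R6–R7: 89.02 m
Closest pair: R3–R6 at 8.64 m.

R3 and R6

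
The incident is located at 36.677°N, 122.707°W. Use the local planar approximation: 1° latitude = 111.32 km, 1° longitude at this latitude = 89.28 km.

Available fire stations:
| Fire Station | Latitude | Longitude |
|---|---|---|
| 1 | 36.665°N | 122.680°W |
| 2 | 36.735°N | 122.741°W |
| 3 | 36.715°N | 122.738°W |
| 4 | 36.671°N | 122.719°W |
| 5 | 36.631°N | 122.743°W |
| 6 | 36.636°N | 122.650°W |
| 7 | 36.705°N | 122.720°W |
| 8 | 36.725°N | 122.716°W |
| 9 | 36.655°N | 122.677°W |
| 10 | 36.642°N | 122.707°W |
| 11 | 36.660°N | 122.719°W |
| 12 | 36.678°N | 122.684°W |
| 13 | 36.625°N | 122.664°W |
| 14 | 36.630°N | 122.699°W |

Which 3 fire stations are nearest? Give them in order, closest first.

4, 12, 11

Distances from 36.677°N, 122.707°W:
1: 2.756 km
2: 7.135 km
3: 5.055 km
4: 1.263 km
5: 6.046 km
6: 6.836 km
7: 3.326 km
8: 5.403 km
9: 3.629 km
10: 3.896 km
11: 2.175 km
12: 2.056 km
13: 6.946 km
14: 5.281 km
Sorted: 4 (1.263 km) < 12 (2.056 km) < 11 (2.175 km) < 1 (2.756 km) < 7 (3.326 km) < …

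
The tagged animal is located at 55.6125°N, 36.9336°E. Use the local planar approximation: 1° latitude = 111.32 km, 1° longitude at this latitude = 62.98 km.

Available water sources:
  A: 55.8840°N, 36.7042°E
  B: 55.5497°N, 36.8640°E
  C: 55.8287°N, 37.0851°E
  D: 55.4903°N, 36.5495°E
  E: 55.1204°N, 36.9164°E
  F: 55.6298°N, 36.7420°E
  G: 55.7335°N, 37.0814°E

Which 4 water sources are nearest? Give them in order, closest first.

B, F, G, C

Distances from 55.6125°N, 36.9336°E:
A: 33.4990 km
B: 8.2515 km
C: 25.8897 km
D: 27.7531 km
E: 54.7913 km
F: 12.2197 km
G: 16.3732 km
Sorted: B (8.2515 km) < F (12.2197 km) < G (16.3732 km) < C (25.8897 km) < D (27.7531 km) < A (33.4990 km) < …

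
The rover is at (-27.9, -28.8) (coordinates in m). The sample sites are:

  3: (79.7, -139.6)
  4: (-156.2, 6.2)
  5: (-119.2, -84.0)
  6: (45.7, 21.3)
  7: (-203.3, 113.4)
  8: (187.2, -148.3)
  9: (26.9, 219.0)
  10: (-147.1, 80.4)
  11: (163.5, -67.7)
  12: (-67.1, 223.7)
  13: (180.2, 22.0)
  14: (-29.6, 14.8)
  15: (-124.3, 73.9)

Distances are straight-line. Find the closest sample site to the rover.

Distances from (-27.9, -28.8):
3: √((107.6)² + (-110.8)²) = √(11577.760 + 12276.640) = 154.4 m
4: √((-128.3)² + (35.0)²) = √(16460.890 + 1225.000) = 133.0 m
5: √((-91.3)² + (-55.2)²) = √(8335.690 + 3047.040) = 106.7 m
6: √((73.6)² + (50.1)²) = √(5416.960 + 2510.010) = 89.0 m
7: √((-175.4)² + (142.2)²) = √(30765.160 + 20220.840) = 225.8 m
8: √((215.1)² + (-119.5)²) = √(46268.010 + 14280.250) = 246.1 m
9: √((54.8)² + (247.8)²) = √(3003.040 + 61404.840) = 253.8 m
10: √((-119.2)² + (109.2)²) = √(14208.640 + 11924.640) = 161.7 m
11: √((191.4)² + (-38.9)²) = √(36633.960 + 1513.210) = 195.3 m
12: √((-39.2)² + (252.5)²) = √(1536.640 + 63756.250) = 255.5 m
13: √((208.1)² + (50.8)²) = √(43305.610 + 2580.640) = 214.2 m
14: √((-1.7)² + (43.6)²) = √(2.890 + 1900.960) = 43.6 m
15: √((-96.4)² + (102.7)²) = √(9292.960 + 10547.290) = 140.9 m
Minimum: 14 at 43.6 m.

14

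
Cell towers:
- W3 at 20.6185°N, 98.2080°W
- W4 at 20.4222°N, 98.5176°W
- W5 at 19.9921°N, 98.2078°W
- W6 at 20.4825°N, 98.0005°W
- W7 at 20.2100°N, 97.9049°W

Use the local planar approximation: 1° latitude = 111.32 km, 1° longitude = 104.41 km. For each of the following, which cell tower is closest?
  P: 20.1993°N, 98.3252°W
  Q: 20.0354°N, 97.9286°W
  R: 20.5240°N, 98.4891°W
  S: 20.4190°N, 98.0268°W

P→W5; Q→W7; R→W4; S→W6

P at 20.1993°N, 98.3252°W:
  W3: 48.2431 km
  W4: 31.9256 km
  W5: 26.1203 km
  W6: 46.2949 km
  W7: 43.8997 km
  → nearest: W5 (26.1203 km)
Q at 20.0354°N, 97.9286°W:
  W3: 71.1647 km
  W4: 75.0732 km
  W5: 29.5471 km
  W6: 50.3341 km
  W7: 19.5934 km
  → nearest: W7 (19.5934 km)
R at 20.5240°N, 98.4891°W:
  W3: 31.1780 km
  W4: 11.7165 km
  W5: 66.0953 km
  W6: 51.2235 km
  W7: 70.3020 km
  → nearest: W4 (11.7165 km)
S at 20.4190°N, 98.0268°W:
  W3: 29.1743 km
  W4: 51.2457 km
  W5: 51.1423 km
  W6: 7.5834 km
  W7: 26.5197 km
  → nearest: W6 (7.5834 km)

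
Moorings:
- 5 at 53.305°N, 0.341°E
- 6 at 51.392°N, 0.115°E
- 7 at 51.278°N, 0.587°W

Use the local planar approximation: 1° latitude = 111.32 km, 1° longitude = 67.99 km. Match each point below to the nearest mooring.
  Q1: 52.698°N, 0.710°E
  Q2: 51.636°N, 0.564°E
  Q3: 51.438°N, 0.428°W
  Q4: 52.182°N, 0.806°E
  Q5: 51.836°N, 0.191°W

Q1 at 52.698°N, 0.710°E:
  5: 72.078 km
  6: 150.907 km
  7: 181.008 km
  → nearest: 5 (72.078 km)
Q2 at 51.636°N, 0.564°E:
  5: 186.411 km
  6: 40.862 km
  7: 87.820 km
  → nearest: 6 (40.862 km)
Q3 at 51.438°N, 0.428°W:
  5: 214.310 km
  6: 37.272 km
  7: 20.835 km
  → nearest: 7 (20.835 km)
Q4 at 52.182°N, 0.806°E:
  5: 128.948 km
  6: 99.705 km
  7: 138.192 km
  → nearest: 6 (99.705 km)
Q5 at 51.836°N, 0.191°W:
  5: 167.482 km
  6: 53.626 km
  7: 67.701 km
  → nearest: 6 (53.626 km)

Q1→5; Q2→6; Q3→7; Q4→6; Q5→6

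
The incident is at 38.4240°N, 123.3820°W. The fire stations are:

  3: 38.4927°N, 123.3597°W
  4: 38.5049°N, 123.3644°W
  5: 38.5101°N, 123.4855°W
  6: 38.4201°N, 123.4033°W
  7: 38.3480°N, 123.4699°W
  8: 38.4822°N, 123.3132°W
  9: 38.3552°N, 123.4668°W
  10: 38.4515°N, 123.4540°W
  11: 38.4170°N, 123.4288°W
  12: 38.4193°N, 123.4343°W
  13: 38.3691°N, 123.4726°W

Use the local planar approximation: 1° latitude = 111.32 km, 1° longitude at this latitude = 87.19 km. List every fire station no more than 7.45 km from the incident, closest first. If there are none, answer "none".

6, 11, 12, 10

Distances from 38.4240°N, 123.3820°W:
3: √((0.0687·111.32)² + (0.0223·87.19)²) = √(58.487071 + 3.780446) = 7.8910 km
4: √((0.0809·111.32)² + (0.0176·87.19)²) = √(81.104218 + 2.354825) = 9.1356 km
5: √((0.0861·111.32)² + (-0.1035·87.19)²) = √(91.865554 + 81.435554) = 13.1644 km
6: √((-0.0039·111.32)² + (-0.0213·87.19)²) = √(0.188484 + 3.448995) = 1.9072 km
7: √((-0.0760·111.32)² + (-0.0879·87.19)²) = √(71.577015 + 58.736911) = 11.4155 km
8: √((0.0582·111.32)² + (0.0688·87.19)²) = √(41.975160 + 35.984066) = 8.8295 km
9: √((-0.0688·111.32)² + (-0.0848·87.19)²) = √(58.657463 + 54.666977) = 10.6454 km
10: √((0.0275·111.32)² + (-0.0720·87.19)²) = √(9.371558 + 39.409266) = 6.9843 km
11: √((-0.0070·111.32)² + (-0.0468·87.19)²) = √(0.607215 + 16.650415) = 4.1542 km
12: √((-0.0047·111.32)² + (-0.0523·87.19)²) = √(0.273742 + 20.793937) = 4.5900 km
13: √((-0.0549·111.32)² + (-0.0906·87.19)²) = √(37.350041 + 62.400742) = 9.9875 km
Threshold 7.45 km: 6 (1.9072 km), 11 (4.1542 km), 12 (4.5900 km), 10 (6.9843 km) are within range.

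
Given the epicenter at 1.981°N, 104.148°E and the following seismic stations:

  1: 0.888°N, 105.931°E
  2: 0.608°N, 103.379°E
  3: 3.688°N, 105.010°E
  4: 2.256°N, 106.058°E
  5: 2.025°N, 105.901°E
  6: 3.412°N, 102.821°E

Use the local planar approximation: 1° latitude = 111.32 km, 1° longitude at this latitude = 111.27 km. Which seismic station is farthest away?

1

Distances from 1.981°N, 104.148°E:
1: √((-1.093·111.32)² + (1.783·111.27)²) = √(14804.26053 + 39360.34192) = 232.733 km
2: √((-1.373·111.32)² + (-0.769·111.27)²) = √(23360.78701 + 7321.64817) = 175.164 km
3: √((1.707·111.32)² + (0.862·111.27)²) = √(36108.83174 + 9199.63735) = 212.858 km
4: √((0.275·111.32)² + (1.910·111.27)²) = √(937.15577 + 45167.17316) = 214.719 km
5: √((0.044·111.32)² + (1.753·111.27)²) = √(23.99119 + 38046.96407) = 195.118 km
6: √((1.431·111.32)² + (-1.327·111.27)²) = √(25376.14591 + 21802.08466) = 217.206 km
Maximum: 1 at 232.733 km.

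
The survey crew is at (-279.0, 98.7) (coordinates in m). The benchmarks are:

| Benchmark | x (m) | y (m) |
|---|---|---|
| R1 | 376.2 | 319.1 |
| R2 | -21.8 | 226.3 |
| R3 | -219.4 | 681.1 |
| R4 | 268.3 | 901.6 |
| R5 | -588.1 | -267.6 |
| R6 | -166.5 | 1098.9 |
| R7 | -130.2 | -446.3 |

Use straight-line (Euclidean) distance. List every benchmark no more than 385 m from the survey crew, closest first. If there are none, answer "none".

R2

Distances from (-279.0, 98.7):
R1: √((655.2)² + (220.4)²) = √(429287.040 + 48576.160) = 691.3 m
R2: √((257.2)² + (127.6)²) = √(66151.840 + 16281.760) = 287.1 m
R3: √((59.6)² + (582.4)²) = √(3552.160 + 339189.760) = 585.4 m
R4: √((547.3)² + (802.9)²) = √(299537.290 + 644648.410) = 971.7 m
R5: √((-309.1)² + (-366.3)²) = √(95542.810 + 134175.690) = 479.3 m
R6: √((112.5)² + (1000.2)²) = √(12656.250 + 1000400.040) = 1006.5 m
R7: √((148.8)² + (-545.0)²) = √(22141.440 + 297025.000) = 564.9 m
Threshold 385 m: R2 (287.1 m) is within range.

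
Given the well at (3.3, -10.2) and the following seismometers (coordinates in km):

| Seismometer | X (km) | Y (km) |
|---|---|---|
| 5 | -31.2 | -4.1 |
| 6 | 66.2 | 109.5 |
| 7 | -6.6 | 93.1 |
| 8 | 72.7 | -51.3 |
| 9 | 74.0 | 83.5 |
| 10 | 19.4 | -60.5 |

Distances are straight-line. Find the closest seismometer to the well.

5

Distances from (3.3, -10.2):
5: √((-34.5)² + (6.1)²) = √(1190.250 + 37.210) = 35.0 km
6: √((62.9)² + (119.7)²) = √(3956.410 + 14328.090) = 135.2 km
7: √((-9.9)² + (103.3)²) = √(98.010 + 10670.890) = 103.8 km
8: √((69.4)² + (-41.1)²) = √(4816.360 + 1689.210) = 80.7 km
9: √((70.7)² + (93.7)²) = √(4998.490 + 8779.690) = 117.4 km
10: √((16.1)² + (-50.3)²) = √(259.210 + 2530.090) = 52.8 km
Minimum: 5 at 35.0 km.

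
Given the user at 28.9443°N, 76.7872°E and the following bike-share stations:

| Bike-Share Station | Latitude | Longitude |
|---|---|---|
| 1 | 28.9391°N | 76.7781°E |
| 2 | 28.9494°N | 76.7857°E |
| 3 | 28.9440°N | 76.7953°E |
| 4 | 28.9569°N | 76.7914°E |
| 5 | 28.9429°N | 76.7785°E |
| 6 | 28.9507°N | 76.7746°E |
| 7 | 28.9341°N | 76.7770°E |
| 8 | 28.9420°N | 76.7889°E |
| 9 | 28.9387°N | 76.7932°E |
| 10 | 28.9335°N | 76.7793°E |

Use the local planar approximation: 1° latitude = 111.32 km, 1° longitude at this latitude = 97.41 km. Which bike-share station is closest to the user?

Distances from 28.9443°N, 76.7872°E:
1: √((-0.0052·111.32)² + (-0.0091·97.41)²) = √(0.335084 + 0.785760) = 1.0587 km
2: √((0.0051·111.32)² + (-0.0015·97.41)²) = √(0.322320 + 0.021350) = 0.5862 km
3: √((-0.0003·111.32)² + (0.0081·97.41)²) = √(0.001115 + 0.622554) = 0.7897 km
4: √((0.0126·111.32)² + (0.0042·97.41)²) = √(1.967377 + 0.167381) = 1.4611 km
5: √((-0.0014·111.32)² + (-0.0087·97.41)²) = √(0.024289 + 0.718200) = 0.8617 km
6: √((0.0064·111.32)² + (-0.0126·97.41)²) = √(0.507582 + 1.506427) = 1.4192 km
7: √((-0.0102·111.32)² + (-0.0102·97.41)²) = √(1.289278 + 0.987205) = 1.5088 km
8: √((-0.0023·111.32)² + (0.0017·97.41)²) = √(0.065554 + 0.027422) = 0.3049 km
9: √((-0.0056·111.32)² + (0.0060·97.41)²) = √(0.388618 + 0.341593) = 0.8545 km
10: √((-0.0108·111.32)² + (-0.0079·97.41)²) = √(1.445419 + 0.592190) = 1.4274 km
Minimum: 8 at 0.3049 km.

8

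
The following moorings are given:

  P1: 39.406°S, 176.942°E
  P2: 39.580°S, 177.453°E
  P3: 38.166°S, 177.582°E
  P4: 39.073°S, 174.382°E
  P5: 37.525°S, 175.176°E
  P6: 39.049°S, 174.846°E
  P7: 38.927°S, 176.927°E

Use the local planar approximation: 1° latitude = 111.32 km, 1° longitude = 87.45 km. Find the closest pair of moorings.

P4 and P6

Pairwise distances:
P1–P2: √((-0.174·111.32)² + (0.511·87.45)²) = √(375.18450 + 1996.92350) = 48.704 km
P1–P3: √((1.240·111.32)² + (0.640·87.45)²) = √(19054.15815 + 3132.41702) = 148.952 km
P1–P4: √((0.333·111.32)² + (-2.560·87.45)²) = √(1374.15228 + 50118.67238) = 226.920 km
P1–P5: √((1.881·111.32)² + (-1.766·87.45)²) = √(43845.39495 + 23850.69431) = 260.185 km
P1–P6: √((0.357·111.32)² + (-2.096·87.45)²) = √(1579.36616 + 33597.13034) = 187.554 km
P1–P7: √((0.479·111.32)² + (-0.015·87.45)²) = √(2843.26554 + 1.72069) = 53.338 km
P2–P3: √((1.414·111.32)² + (0.129·87.45)²) = √(24776.79995 + 127.26209) = 157.810 km
P2–P4: √((0.507·111.32)² + (-3.071·87.45)²) = √(3185.38781 + 72123.90963) = 274.425 km
P2–P5: √((2.055·111.32)² + (-2.277·87.45)²) = √(52332.32716 + 39650.22799) = 303.286 km
P2–P6: √((0.531·111.32)² + (-2.607·87.45)²) = √(3494.10086 + 51975.86072) = 235.521 km
P2–P7: √((0.653·111.32)² + (-0.526·87.45)²) = √(5284.12105 + 2115.88040) = 86.023 km
P3–P4: √((-0.907·111.32)² + (-3.200·87.45)²) = √(10194.38355 + 78310.42560) = 297.498 km
P3–P5: √((0.641·111.32)² + (-2.406·87.45)²) = √(5091.69586 + 44270.13778) = 222.175 km
P3–P6: √((-0.883·111.32)² + (-2.736·87.45)²) = √(9662.01712 + 57246.87887) = 258.668 km
P3–P7: √((-0.761·111.32)² + (-0.655·87.45)²) = √(7176.54990 + 3280.96976) = 102.262 km
P4–P5: √((1.548·111.32)² + (0.794·87.45)²) = √(29695.34040 + 4821.26089) = 185.786 km
P4–P6: √((0.024·111.32)² + (0.464·87.45)²) = √(7.13787 + 1646.47670) = 40.665 km
P4–P7: √((0.146·111.32)² + (2.545·87.45)²) = √(264.15091 + 49533.06488) = 223.153 km
P5–P6: √((-1.524·111.32)² + (-0.330·87.45)²) = √(28781.69253 + 832.81302) = 172.089 km
P5–P7: √((-1.402·111.32)² + (1.751·87.45)²) = √(24358.04467 + 23447.25031) = 218.644 km
P6–P7: √((0.122·111.32)² + (2.081·87.45)²) = √(184.44465 + 33117.97607) = 182.490 km
Closest pair: P4–P6 at 40.665 km.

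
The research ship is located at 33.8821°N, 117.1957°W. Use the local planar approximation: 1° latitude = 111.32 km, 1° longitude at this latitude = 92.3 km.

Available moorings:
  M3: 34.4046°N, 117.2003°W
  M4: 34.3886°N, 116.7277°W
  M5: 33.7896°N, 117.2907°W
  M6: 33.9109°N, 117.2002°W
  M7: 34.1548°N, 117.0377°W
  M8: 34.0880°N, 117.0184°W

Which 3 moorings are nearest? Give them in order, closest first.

Distances from 33.8821°N, 117.1957°W:
M3: 58.1662 km
M4: 71.0284 km
M5: 13.5247 km
M6: 3.2328 km
M7: 33.6782 km
M8: 28.1633 km
Sorted: M6 (3.2328 km) < M5 (13.5247 km) < M8 (28.1633 km) < M7 (33.6782 km) < M3 (58.1662 km) < …

M6, M5, M8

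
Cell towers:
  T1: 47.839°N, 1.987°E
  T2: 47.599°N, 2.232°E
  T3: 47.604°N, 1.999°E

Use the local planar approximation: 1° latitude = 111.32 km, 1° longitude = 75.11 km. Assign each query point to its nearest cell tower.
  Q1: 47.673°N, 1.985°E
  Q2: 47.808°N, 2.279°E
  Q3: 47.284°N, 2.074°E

Q1 at 47.673°N, 1.985°E:
  T1: √((0.166·111.32)² + (0.002·75.11)²) = √(341.47788 + 0.02257) = 18.480 km
  T2: √((-0.074·111.32)² + (0.247·75.11)²) = √(67.85937 + 344.18301) = 20.299 km
  T3: √((-0.069·111.32)² + (0.014·75.11)²) = √(58.99899 + 1.10574) = 7.753 km
  → nearest: T3 (7.753 km)
Q2 at 47.808°N, 2.279°E:
  T1: √((0.031·111.32)² + (-0.292·75.11)²) = √(11.90885 + 481.01789) = 22.202 km
  T2: √((-0.209·111.32)² + (-0.047·75.11)²) = √(541.30117 + 12.46210) = 23.532 km
  T3: √((-0.204·111.32)² + (-0.280·75.11)²) = √(515.71140 + 442.29455) = 30.952 km
  → nearest: T1 (22.202 km)
Q3 at 47.284°N, 2.074°E:
  T1: √((0.555·111.32)² + (-0.087·75.11)²) = √(3817.08966 + 42.70061) = 62.127 km
  T2: √((0.315·111.32)² + (0.158·75.11)²) = √(1229.61033 + 140.83471) = 37.020 km
  T3: √((0.320·111.32)² + (-0.075·75.11)²) = √(1268.95538 + 31.73351) = 36.065 km
  → nearest: T3 (36.065 km)

Q1→T3; Q2→T1; Q3→T3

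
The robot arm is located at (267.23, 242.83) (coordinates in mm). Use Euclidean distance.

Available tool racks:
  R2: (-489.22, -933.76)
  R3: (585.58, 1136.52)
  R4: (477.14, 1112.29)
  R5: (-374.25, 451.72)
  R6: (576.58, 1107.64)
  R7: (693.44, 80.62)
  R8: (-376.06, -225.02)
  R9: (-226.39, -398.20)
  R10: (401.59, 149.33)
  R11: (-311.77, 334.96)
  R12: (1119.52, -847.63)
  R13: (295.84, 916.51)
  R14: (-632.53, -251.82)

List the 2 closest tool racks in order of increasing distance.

Distances from (267.23, 242.83):
R2: 1398.78 mm
R3: 948.70 mm
R4: 894.44 mm
R5: 674.63 mm
R6: 918.47 mm
R7: 456.03 mm
R8: 795.43 mm
R9: 809.06 mm
R10: 163.69 mm
R11: 586.28 mm
R12: 1384.02 mm
R13: 674.29 mm
R14: 1026.77 mm
Sorted: R10 (163.69 mm) < R7 (456.03 mm) < R11 (586.28 mm) < R13 (674.29 mm) < …

R10, R7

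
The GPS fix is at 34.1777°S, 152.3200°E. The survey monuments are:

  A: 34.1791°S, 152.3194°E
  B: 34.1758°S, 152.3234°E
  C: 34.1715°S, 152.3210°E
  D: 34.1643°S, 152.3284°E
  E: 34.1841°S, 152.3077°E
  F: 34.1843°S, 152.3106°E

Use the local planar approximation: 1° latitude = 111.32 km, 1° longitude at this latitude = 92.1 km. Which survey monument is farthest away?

Distances from 34.1777°S, 152.3200°E:
A: √((-0.0014·111.32)² + (-0.0006·92.1)²) = √(0.024289 + 0.003054) = 0.1654 km
B: √((0.0019·111.32)² + (0.0034·92.1)²) = √(0.044736 + 0.098057) = 0.3779 km
C: √((0.0062·111.32)² + (0.0010·92.1)²) = √(0.476354 + 0.008482) = 0.6963 km
D: √((0.0134·111.32)² + (0.0084·92.1)²) = √(2.225133 + 0.598519) = 1.6804 km
E: √((-0.0064·111.32)² + (-0.0123·92.1)²) = √(0.507582 + 1.283304) = 1.3382 km
F: √((-0.0066·111.32)² + (-0.0094·92.1)²) = √(0.539802 + 0.749506) = 1.1355 km
Maximum: D at 1.6804 km.

D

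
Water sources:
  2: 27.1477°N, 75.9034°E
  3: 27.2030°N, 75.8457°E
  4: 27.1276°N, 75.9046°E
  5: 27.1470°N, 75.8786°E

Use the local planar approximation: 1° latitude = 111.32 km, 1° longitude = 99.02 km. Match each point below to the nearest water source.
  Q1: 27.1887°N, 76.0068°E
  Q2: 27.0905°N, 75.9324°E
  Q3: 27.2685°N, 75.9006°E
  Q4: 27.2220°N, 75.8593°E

Q1→2; Q2→4; Q3→3; Q4→3

Q1 at 27.1887°N, 76.0068°E:
  2: 11.2099 km
  3: 16.0314 km
  4: 12.1932 km
  5: 13.5165 km
  → nearest: 2 (11.2099 km)
Q2 at 27.0905°N, 75.9324°E:
  2: 6.9851 km
  3: 15.1836 km
  4: 4.9633 km
  5: 8.2425 km
  → nearest: 4 (4.9633 km)
Q3 at 27.2685°N, 75.9006°E:
  2: 13.4503 km
  3: 9.0949 km
  4: 15.6900 km
  5: 13.6997 km
  → nearest: 3 (9.0949 km)
Q4 at 27.2220°N, 75.8593°E:
  2: 9.3530 km
  3: 2.5074 km
  4: 11.4259 km
  5: 8.5649 km
  → nearest: 3 (2.5074 km)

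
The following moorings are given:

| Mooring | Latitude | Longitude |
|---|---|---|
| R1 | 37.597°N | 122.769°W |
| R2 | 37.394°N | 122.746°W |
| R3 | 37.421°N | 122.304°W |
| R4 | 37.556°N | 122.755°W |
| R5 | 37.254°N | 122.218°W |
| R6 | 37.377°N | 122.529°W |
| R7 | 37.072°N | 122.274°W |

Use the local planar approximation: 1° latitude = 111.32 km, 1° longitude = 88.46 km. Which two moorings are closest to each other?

Pairwise distances:
R1–R4: 4.729 km
R2–R4: 18.051 km
R2–R6: 19.289 km
R3–R5: 20.087 km
R3–R6: 20.497 km
R5–R7: 20.857 km
R1–R2: 22.689 km
R4–R6: 28.226 km
R5–R6: 30.730 km
R1–R6: 32.412 km
R3–R7: 38.941 km
R2–R3: 39.215 km
R6–R7: 40.763 km
R3–R4: 42.632 km
R1–R3: 45.562 km
R2–R5: 49.238 km
R2–R7: 55.029 km
R4–R5: 58.196 km
R1–R5: 61.917 km
R4–R7: 68.654 km
R1–R7: 73.027 km
Closest pair: R1–R4 at 4.729 km.

R1 and R4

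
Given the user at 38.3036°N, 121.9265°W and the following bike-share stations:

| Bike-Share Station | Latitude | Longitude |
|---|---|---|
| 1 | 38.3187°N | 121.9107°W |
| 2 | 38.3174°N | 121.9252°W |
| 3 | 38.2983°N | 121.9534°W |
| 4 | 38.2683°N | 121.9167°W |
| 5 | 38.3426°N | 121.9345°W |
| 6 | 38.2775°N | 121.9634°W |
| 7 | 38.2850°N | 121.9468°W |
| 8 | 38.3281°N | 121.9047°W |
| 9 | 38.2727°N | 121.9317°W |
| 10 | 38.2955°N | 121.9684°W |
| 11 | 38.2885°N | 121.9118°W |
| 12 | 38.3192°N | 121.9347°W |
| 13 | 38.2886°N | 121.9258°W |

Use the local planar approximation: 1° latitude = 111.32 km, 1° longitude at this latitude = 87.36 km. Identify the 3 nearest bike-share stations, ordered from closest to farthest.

Distances from 38.3036°N, 121.9265°W:
1: √((0.0151·111.32)² + (0.0158·87.36)²) = √(2.825532 + 1.905195) = 2.1750 km
2: √((0.0138·111.32)² + (0.0013·87.36)²) = √(2.359960 + 0.012898) = 1.5404 km
3: √((-0.0053·111.32)² + (-0.0269·87.36)²) = √(0.348095 + 5.522425) = 2.4229 km
4: √((-0.0353·111.32)² + (0.0098·87.36)²) = √(15.441725 + 0.732955) = 4.0218 km
5: √((0.0390·111.32)² + (-0.0080·87.36)²) = √(18.848449 + 0.488433) = 4.3974 km
6: √((-0.0261·111.32)² + (-0.0369·87.36)²) = √(8.441651 + 10.391494) = 4.3397 km
7: √((-0.0186·111.32)² + (-0.0203·87.36)²) = √(4.287186 + 3.144976) = 2.7262 km
8: √((0.0245·111.32)² + (0.0218·87.36)²) = √(7.438383 + 3.626922) = 3.3265 km
9: √((-0.0309·111.32)² + (-0.0052·87.36)²) = √(11.832141 + 0.206363) = 3.4697 km
10: √((-0.0081·111.32)² + (-0.0419·87.36)²) = √(0.813048 + 13.398411) = 3.7698 km
11: √((-0.0151·111.32)² + (0.0147·87.36)²) = √(2.825532 + 1.649149) = 2.1153 km
12: √((0.0156·111.32)² + (-0.0082·87.36)²) = √(3.015752 + 0.513160) = 1.8785 km
13: √((-0.0150·111.32)² + (0.0007·87.36)²) = √(2.788232 + 0.003740) = 1.6709 km
Sorted: 2 (1.5404 km) < 13 (1.6709 km) < 12 (1.8785 km) < 11 (2.1153 km) < 1 (2.1750 km) < …

2, 13, 12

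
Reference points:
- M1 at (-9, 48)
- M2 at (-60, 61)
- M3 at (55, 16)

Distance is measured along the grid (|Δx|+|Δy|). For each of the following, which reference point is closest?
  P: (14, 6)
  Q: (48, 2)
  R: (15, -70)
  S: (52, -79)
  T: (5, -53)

P at (14, 6):
  M1: |-23| + |42| = 23 + 42 = 65
  M2: |-74| + |55| = 74 + 55 = 129
  M3: |41| + |10| = 41 + 10 = 51
  → nearest: M3 (51)
Q at (48, 2):
  M1: |-57| + |46| = 57 + 46 = 103
  M2: |-108| + |59| = 108 + 59 = 167
  M3: |7| + |14| = 7 + 14 = 21
  → nearest: M3 (21)
R at (15, -70):
  M1: |-24| + |118| = 24 + 118 = 142
  M2: |-75| + |131| = 75 + 131 = 206
  M3: |40| + |86| = 40 + 86 = 126
  → nearest: M3 (126)
S at (52, -79):
  M1: |-61| + |127| = 61 + 127 = 188
  M2: |-112| + |140| = 112 + 140 = 252
  M3: |3| + |95| = 3 + 95 = 98
  → nearest: M3 (98)
T at (5, -53):
  M1: |-14| + |101| = 14 + 101 = 115
  M2: |-65| + |114| = 65 + 114 = 179
  M3: |50| + |69| = 50 + 69 = 119
  → nearest: M1 (115)

P→M3; Q→M3; R→M3; S→M3; T→M1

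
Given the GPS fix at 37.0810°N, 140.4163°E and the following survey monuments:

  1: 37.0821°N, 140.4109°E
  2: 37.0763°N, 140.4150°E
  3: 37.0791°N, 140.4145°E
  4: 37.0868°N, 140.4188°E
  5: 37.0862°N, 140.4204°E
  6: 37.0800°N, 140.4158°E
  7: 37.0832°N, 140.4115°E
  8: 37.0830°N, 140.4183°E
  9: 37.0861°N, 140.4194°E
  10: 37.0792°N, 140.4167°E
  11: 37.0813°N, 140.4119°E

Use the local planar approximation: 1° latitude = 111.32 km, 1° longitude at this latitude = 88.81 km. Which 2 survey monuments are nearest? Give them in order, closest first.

6, 10

Distances from 37.0810°N, 140.4163°E:
1: √((0.0011·111.32)² + (-0.0054·88.81)²) = √(0.014994 + 0.229991) = 0.4950 km
2: √((-0.0047·111.32)² + (-0.0013·88.81)²) = √(0.273742 + 0.013329) = 0.5358 km
3: √((-0.0019·111.32)² + (-0.0018·88.81)²) = √(0.044736 + 0.025555) = 0.2651 km
4: √((0.0058·111.32)² + (0.0025·88.81)²) = √(0.416872 + 0.049295) = 0.6828 km
5: √((0.0052·111.32)² + (0.0041·88.81)²) = √(0.335084 + 0.132584) = 0.6839 km
6: √((-0.0010·111.32)² + (-0.0005·88.81)²) = √(0.012392 + 0.001972) = 0.1198 km
7: √((0.0022·111.32)² + (-0.0048·88.81)²) = √(0.059978 + 0.181721) = 0.4916 km
8: √((0.0020·111.32)² + (0.0020·88.81)²) = √(0.049569 + 0.031549) = 0.2848 km
9: √((0.0051·111.32)² + (0.0031·88.81)²) = √(0.322320 + 0.075796) = 0.6310 km
10: √((-0.0018·111.32)² + (0.0004·88.81)²) = √(0.040151 + 0.001262) = 0.2035 km
11: √((0.0003·111.32)² + (-0.0044·88.81)²) = √(0.001115 + 0.152697) = 0.3922 km
Sorted: 6 (0.1198 km) < 10 (0.2035 km) < 3 (0.2651 km) < 8 (0.2848 km) < …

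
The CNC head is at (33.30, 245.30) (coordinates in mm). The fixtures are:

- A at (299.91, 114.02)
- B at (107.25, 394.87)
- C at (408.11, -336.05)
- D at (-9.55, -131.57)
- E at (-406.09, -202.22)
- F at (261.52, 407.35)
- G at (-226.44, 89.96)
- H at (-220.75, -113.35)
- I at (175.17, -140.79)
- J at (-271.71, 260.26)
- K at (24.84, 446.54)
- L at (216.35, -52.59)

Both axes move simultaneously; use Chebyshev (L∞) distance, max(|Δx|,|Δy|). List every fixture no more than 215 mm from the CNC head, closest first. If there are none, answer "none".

B, K

Distances from (33.30, 245.30):
A: 266.61 mm
B: 149.57 mm
C: 581.35 mm
D: 376.87 mm
E: 447.52 mm
F: 228.22 mm
G: 259.74 mm
H: 358.65 mm
I: 386.09 mm
J: 305.01 mm
K: 201.24 mm
L: 297.89 mm
Threshold 215 mm: B (149.57 mm), K (201.24 mm) are within range.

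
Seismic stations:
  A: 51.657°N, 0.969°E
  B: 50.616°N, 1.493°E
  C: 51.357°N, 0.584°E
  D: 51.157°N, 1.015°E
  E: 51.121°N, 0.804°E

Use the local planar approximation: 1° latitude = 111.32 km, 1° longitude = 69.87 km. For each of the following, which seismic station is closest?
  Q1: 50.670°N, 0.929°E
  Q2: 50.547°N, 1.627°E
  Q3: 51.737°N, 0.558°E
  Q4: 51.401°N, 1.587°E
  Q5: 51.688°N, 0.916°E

Q1→B; Q2→B; Q3→A; Q4→D; Q5→A

Q1 at 50.670°N, 0.929°E:
  A: 109.908 km
  B: 39.863 km
  C: 80.186 km
  D: 54.545 km
  E: 50.959 km
  → nearest: B (39.863 km)
Q2 at 50.547°N, 1.627°E:
  A: 131.841 km
  B: 12.110 km
  C: 115.936 km
  D: 80.247 km
  E: 85.962 km
  → nearest: B (12.110 km)
Q3 at 51.737°N, 0.558°E:
  A: 30.066 km
  B: 140.856 km
  C: 42.341 km
  D: 72.030 km
  E: 70.694 km
  → nearest: A (30.066 km)
Q4 at 51.401°N, 1.587°E:
  A: 51.736 km
  B: 87.633 km
  C: 70.251 km
  D: 48.322 km
  E: 62.965 km
  → nearest: D (48.322 km)
Q5 at 51.688°N, 0.916°E:
  A: 5.062 km
  B: 125.961 km
  C: 43.541 km
  D: 59.514 km
  E: 63.602 km
  → nearest: A (5.062 km)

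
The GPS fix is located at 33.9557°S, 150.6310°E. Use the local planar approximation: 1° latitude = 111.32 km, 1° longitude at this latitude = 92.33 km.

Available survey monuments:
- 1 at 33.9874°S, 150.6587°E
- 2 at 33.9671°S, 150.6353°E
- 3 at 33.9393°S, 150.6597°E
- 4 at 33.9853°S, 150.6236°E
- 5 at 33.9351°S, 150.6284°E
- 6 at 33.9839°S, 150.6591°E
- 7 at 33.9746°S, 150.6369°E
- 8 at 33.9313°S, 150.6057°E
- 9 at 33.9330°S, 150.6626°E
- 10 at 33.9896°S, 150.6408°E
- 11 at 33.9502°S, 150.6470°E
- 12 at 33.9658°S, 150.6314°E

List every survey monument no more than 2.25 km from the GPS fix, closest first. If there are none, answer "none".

12, 2, 11, 7

Distances from 33.9557°S, 150.6310°E:
1: √((-0.0317·111.32)² + (0.0277·92.33)²) = √(12.452740 + 6.541016) = 4.3582 km
2: √((-0.0114·111.32)² + (0.0043·92.33)²) = √(1.610483 + 0.157624) = 1.3297 km
3: √((0.0164·111.32)² + (0.0287·92.33)²) = √(3.332991 + 7.021816) = 3.2179 km
4: √((-0.0296·111.32)² + (-0.0074·92.33)²) = √(10.857499 + 0.466820) = 3.3652 km
5: √((0.0206·111.32)² + (-0.0026·92.33)²) = √(5.258730 + 0.057628) = 2.3057 km
6: √((-0.0282·111.32)² + (0.0281·92.33)²) = √(9.854727 + 6.731290) = 4.0726 km
7: √((-0.0189·111.32)² + (0.0059·92.33)²) = √(4.426597 + 0.296749) = 2.1733 km
8: √((0.0244·111.32)² + (-0.0253·92.33)²) = √(7.377786 + 5.456658) = 3.5825 km
9: √((0.0227·111.32)² + (0.0316·92.33)²) = √(6.385547 + 8.512553) = 3.8598 km
10: √((-0.0339·111.32)² + (0.0098·92.33)²) = √(14.241174 + 0.818725) = 3.8807 km
11: √((0.0055·111.32)² + (0.0160·92.33)²) = √(0.374862 + 2.182356) = 1.5991 km
12: √((-0.0101·111.32)² + (0.0004·92.33)²) = √(1.264122 + 0.001364) = 1.1249 km
Threshold 2.25 km: 12 (1.1249 km), 2 (1.3297 km), 11 (1.5991 km), 7 (2.1733 km) are within range.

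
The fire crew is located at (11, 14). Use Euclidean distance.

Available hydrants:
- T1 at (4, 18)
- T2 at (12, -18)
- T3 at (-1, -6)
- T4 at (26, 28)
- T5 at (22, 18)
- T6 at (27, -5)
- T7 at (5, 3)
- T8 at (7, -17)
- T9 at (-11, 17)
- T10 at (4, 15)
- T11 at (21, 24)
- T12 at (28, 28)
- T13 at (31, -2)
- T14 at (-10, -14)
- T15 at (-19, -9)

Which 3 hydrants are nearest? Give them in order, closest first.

Distances from (11, 14):
T1: √((-7)² + (4)²) = √(49.000 + 16.000) = 8.1
T2: √((1)² + (-32)²) = √(1.000 + 1024.000) = 32.0
T3: √((-12)² + (-20)²) = √(144.000 + 400.000) = 23.3
T4: √((15)² + (14)²) = √(225.000 + 196.000) = 20.5
T5: √((11)² + (4)²) = √(121.000 + 16.000) = 11.7
T6: √((16)² + (-19)²) = √(256.000 + 361.000) = 24.8
T7: √((-6)² + (-11)²) = √(36.000 + 121.000) = 12.5
T8: √((-4)² + (-31)²) = √(16.000 + 961.000) = 31.3
T9: √((-22)² + (3)²) = √(484.000 + 9.000) = 22.2
T10: √((-7)² + (1)²) = √(49.000 + 1.000) = 7.1
T11: √((10)² + (10)²) = √(100.000 + 100.000) = 14.1
T12: √((17)² + (14)²) = √(289.000 + 196.000) = 22.0
T13: √((20)² + (-16)²) = √(400.000 + 256.000) = 25.6
T14: √((-21)² + (-28)²) = √(441.000 + 784.000) = 35.0
T15: √((-30)² + (-23)²) = √(900.000 + 529.000) = 37.8
Sorted: T10 (7.1) < T1 (8.1) < T5 (11.7) < T7 (12.5) < T11 (14.1) < …

T10, T1, T5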